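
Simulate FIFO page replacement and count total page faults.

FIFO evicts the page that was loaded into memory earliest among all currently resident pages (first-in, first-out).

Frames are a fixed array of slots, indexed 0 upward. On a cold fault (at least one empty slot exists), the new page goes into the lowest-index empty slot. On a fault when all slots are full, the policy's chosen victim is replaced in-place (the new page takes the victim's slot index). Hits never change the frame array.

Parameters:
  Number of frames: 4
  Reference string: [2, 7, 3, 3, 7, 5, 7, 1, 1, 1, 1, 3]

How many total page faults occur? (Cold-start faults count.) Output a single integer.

Step 0: ref 2 → FAULT, frames=[2,-,-,-]
Step 1: ref 7 → FAULT, frames=[2,7,-,-]
Step 2: ref 3 → FAULT, frames=[2,7,3,-]
Step 3: ref 3 → HIT, frames=[2,7,3,-]
Step 4: ref 7 → HIT, frames=[2,7,3,-]
Step 5: ref 5 → FAULT, frames=[2,7,3,5]
Step 6: ref 7 → HIT, frames=[2,7,3,5]
Step 7: ref 1 → FAULT (evict 2), frames=[1,7,3,5]
Step 8: ref 1 → HIT, frames=[1,7,3,5]
Step 9: ref 1 → HIT, frames=[1,7,3,5]
Step 10: ref 1 → HIT, frames=[1,7,3,5]
Step 11: ref 3 → HIT, frames=[1,7,3,5]
Total faults: 5

Answer: 5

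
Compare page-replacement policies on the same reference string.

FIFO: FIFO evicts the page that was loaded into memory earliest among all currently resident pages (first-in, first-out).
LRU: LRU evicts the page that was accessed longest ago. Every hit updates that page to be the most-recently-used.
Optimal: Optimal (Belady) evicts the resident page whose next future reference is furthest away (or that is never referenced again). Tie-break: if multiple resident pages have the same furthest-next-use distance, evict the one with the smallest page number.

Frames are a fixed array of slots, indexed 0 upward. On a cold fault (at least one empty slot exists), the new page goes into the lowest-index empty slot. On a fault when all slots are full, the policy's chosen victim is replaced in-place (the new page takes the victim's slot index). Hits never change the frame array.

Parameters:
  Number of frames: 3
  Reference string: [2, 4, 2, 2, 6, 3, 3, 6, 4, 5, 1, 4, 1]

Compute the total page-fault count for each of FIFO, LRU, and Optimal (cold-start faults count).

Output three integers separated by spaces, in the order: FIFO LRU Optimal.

Answer: 7 7 6

Derivation:
--- FIFO ---
  step 0: ref 2 -> FAULT, frames=[2,-,-] (faults so far: 1)
  step 1: ref 4 -> FAULT, frames=[2,4,-] (faults so far: 2)
  step 2: ref 2 -> HIT, frames=[2,4,-] (faults so far: 2)
  step 3: ref 2 -> HIT, frames=[2,4,-] (faults so far: 2)
  step 4: ref 6 -> FAULT, frames=[2,4,6] (faults so far: 3)
  step 5: ref 3 -> FAULT, evict 2, frames=[3,4,6] (faults so far: 4)
  step 6: ref 3 -> HIT, frames=[3,4,6] (faults so far: 4)
  step 7: ref 6 -> HIT, frames=[3,4,6] (faults so far: 4)
  step 8: ref 4 -> HIT, frames=[3,4,6] (faults so far: 4)
  step 9: ref 5 -> FAULT, evict 4, frames=[3,5,6] (faults so far: 5)
  step 10: ref 1 -> FAULT, evict 6, frames=[3,5,1] (faults so far: 6)
  step 11: ref 4 -> FAULT, evict 3, frames=[4,5,1] (faults so far: 7)
  step 12: ref 1 -> HIT, frames=[4,5,1] (faults so far: 7)
  FIFO total faults: 7
--- LRU ---
  step 0: ref 2 -> FAULT, frames=[2,-,-] (faults so far: 1)
  step 1: ref 4 -> FAULT, frames=[2,4,-] (faults so far: 2)
  step 2: ref 2 -> HIT, frames=[2,4,-] (faults so far: 2)
  step 3: ref 2 -> HIT, frames=[2,4,-] (faults so far: 2)
  step 4: ref 6 -> FAULT, frames=[2,4,6] (faults so far: 3)
  step 5: ref 3 -> FAULT, evict 4, frames=[2,3,6] (faults so far: 4)
  step 6: ref 3 -> HIT, frames=[2,3,6] (faults so far: 4)
  step 7: ref 6 -> HIT, frames=[2,3,6] (faults so far: 4)
  step 8: ref 4 -> FAULT, evict 2, frames=[4,3,6] (faults so far: 5)
  step 9: ref 5 -> FAULT, evict 3, frames=[4,5,6] (faults so far: 6)
  step 10: ref 1 -> FAULT, evict 6, frames=[4,5,1] (faults so far: 7)
  step 11: ref 4 -> HIT, frames=[4,5,1] (faults so far: 7)
  step 12: ref 1 -> HIT, frames=[4,5,1] (faults so far: 7)
  LRU total faults: 7
--- Optimal ---
  step 0: ref 2 -> FAULT, frames=[2,-,-] (faults so far: 1)
  step 1: ref 4 -> FAULT, frames=[2,4,-] (faults so far: 2)
  step 2: ref 2 -> HIT, frames=[2,4,-] (faults so far: 2)
  step 3: ref 2 -> HIT, frames=[2,4,-] (faults so far: 2)
  step 4: ref 6 -> FAULT, frames=[2,4,6] (faults so far: 3)
  step 5: ref 3 -> FAULT, evict 2, frames=[3,4,6] (faults so far: 4)
  step 6: ref 3 -> HIT, frames=[3,4,6] (faults so far: 4)
  step 7: ref 6 -> HIT, frames=[3,4,6] (faults so far: 4)
  step 8: ref 4 -> HIT, frames=[3,4,6] (faults so far: 4)
  step 9: ref 5 -> FAULT, evict 3, frames=[5,4,6] (faults so far: 5)
  step 10: ref 1 -> FAULT, evict 5, frames=[1,4,6] (faults so far: 6)
  step 11: ref 4 -> HIT, frames=[1,4,6] (faults so far: 6)
  step 12: ref 1 -> HIT, frames=[1,4,6] (faults so far: 6)
  Optimal total faults: 6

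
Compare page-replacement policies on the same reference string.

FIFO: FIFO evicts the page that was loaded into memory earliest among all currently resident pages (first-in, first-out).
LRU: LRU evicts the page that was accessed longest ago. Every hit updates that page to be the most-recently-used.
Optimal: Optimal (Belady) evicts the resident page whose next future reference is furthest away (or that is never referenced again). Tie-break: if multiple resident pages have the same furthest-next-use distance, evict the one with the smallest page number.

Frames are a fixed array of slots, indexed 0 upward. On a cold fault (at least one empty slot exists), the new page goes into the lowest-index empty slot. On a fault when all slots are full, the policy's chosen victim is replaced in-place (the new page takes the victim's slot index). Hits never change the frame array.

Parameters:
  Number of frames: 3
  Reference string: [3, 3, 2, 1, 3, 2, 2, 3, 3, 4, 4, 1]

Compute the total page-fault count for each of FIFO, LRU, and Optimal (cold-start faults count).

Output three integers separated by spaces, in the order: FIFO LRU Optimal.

Answer: 4 5 4

Derivation:
--- FIFO ---
  step 0: ref 3 -> FAULT, frames=[3,-,-] (faults so far: 1)
  step 1: ref 3 -> HIT, frames=[3,-,-] (faults so far: 1)
  step 2: ref 2 -> FAULT, frames=[3,2,-] (faults so far: 2)
  step 3: ref 1 -> FAULT, frames=[3,2,1] (faults so far: 3)
  step 4: ref 3 -> HIT, frames=[3,2,1] (faults so far: 3)
  step 5: ref 2 -> HIT, frames=[3,2,1] (faults so far: 3)
  step 6: ref 2 -> HIT, frames=[3,2,1] (faults so far: 3)
  step 7: ref 3 -> HIT, frames=[3,2,1] (faults so far: 3)
  step 8: ref 3 -> HIT, frames=[3,2,1] (faults so far: 3)
  step 9: ref 4 -> FAULT, evict 3, frames=[4,2,1] (faults so far: 4)
  step 10: ref 4 -> HIT, frames=[4,2,1] (faults so far: 4)
  step 11: ref 1 -> HIT, frames=[4,2,1] (faults so far: 4)
  FIFO total faults: 4
--- LRU ---
  step 0: ref 3 -> FAULT, frames=[3,-,-] (faults so far: 1)
  step 1: ref 3 -> HIT, frames=[3,-,-] (faults so far: 1)
  step 2: ref 2 -> FAULT, frames=[3,2,-] (faults so far: 2)
  step 3: ref 1 -> FAULT, frames=[3,2,1] (faults so far: 3)
  step 4: ref 3 -> HIT, frames=[3,2,1] (faults so far: 3)
  step 5: ref 2 -> HIT, frames=[3,2,1] (faults so far: 3)
  step 6: ref 2 -> HIT, frames=[3,2,1] (faults so far: 3)
  step 7: ref 3 -> HIT, frames=[3,2,1] (faults so far: 3)
  step 8: ref 3 -> HIT, frames=[3,2,1] (faults so far: 3)
  step 9: ref 4 -> FAULT, evict 1, frames=[3,2,4] (faults so far: 4)
  step 10: ref 4 -> HIT, frames=[3,2,4] (faults so far: 4)
  step 11: ref 1 -> FAULT, evict 2, frames=[3,1,4] (faults so far: 5)
  LRU total faults: 5
--- Optimal ---
  step 0: ref 3 -> FAULT, frames=[3,-,-] (faults so far: 1)
  step 1: ref 3 -> HIT, frames=[3,-,-] (faults so far: 1)
  step 2: ref 2 -> FAULT, frames=[3,2,-] (faults so far: 2)
  step 3: ref 1 -> FAULT, frames=[3,2,1] (faults so far: 3)
  step 4: ref 3 -> HIT, frames=[3,2,1] (faults so far: 3)
  step 5: ref 2 -> HIT, frames=[3,2,1] (faults so far: 3)
  step 6: ref 2 -> HIT, frames=[3,2,1] (faults so far: 3)
  step 7: ref 3 -> HIT, frames=[3,2,1] (faults so far: 3)
  step 8: ref 3 -> HIT, frames=[3,2,1] (faults so far: 3)
  step 9: ref 4 -> FAULT, evict 2, frames=[3,4,1] (faults so far: 4)
  step 10: ref 4 -> HIT, frames=[3,4,1] (faults so far: 4)
  step 11: ref 1 -> HIT, frames=[3,4,1] (faults so far: 4)
  Optimal total faults: 4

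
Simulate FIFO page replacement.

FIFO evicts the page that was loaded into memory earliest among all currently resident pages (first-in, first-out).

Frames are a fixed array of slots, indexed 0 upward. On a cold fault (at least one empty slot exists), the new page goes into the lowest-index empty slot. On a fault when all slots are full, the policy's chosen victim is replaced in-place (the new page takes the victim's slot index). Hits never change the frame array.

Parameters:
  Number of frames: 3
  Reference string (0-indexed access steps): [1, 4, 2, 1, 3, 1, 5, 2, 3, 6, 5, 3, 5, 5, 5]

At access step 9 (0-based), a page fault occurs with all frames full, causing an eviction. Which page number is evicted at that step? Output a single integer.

Answer: 5

Derivation:
Step 0: ref 1 -> FAULT, frames=[1,-,-]
Step 1: ref 4 -> FAULT, frames=[1,4,-]
Step 2: ref 2 -> FAULT, frames=[1,4,2]
Step 3: ref 1 -> HIT, frames=[1,4,2]
Step 4: ref 3 -> FAULT, evict 1, frames=[3,4,2]
Step 5: ref 1 -> FAULT, evict 4, frames=[3,1,2]
Step 6: ref 5 -> FAULT, evict 2, frames=[3,1,5]
Step 7: ref 2 -> FAULT, evict 3, frames=[2,1,5]
Step 8: ref 3 -> FAULT, evict 1, frames=[2,3,5]
Step 9: ref 6 -> FAULT, evict 5, frames=[2,3,6]
At step 9: evicted page 5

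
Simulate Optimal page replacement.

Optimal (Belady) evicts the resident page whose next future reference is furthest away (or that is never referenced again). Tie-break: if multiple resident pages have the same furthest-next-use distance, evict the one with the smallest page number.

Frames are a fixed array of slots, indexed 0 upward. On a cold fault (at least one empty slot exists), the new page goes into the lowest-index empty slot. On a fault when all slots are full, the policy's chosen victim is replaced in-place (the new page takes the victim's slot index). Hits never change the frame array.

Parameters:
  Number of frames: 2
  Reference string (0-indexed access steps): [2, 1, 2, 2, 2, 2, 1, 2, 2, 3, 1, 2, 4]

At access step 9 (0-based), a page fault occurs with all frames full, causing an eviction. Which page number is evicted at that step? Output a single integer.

Answer: 2

Derivation:
Step 0: ref 2 -> FAULT, frames=[2,-]
Step 1: ref 1 -> FAULT, frames=[2,1]
Step 2: ref 2 -> HIT, frames=[2,1]
Step 3: ref 2 -> HIT, frames=[2,1]
Step 4: ref 2 -> HIT, frames=[2,1]
Step 5: ref 2 -> HIT, frames=[2,1]
Step 6: ref 1 -> HIT, frames=[2,1]
Step 7: ref 2 -> HIT, frames=[2,1]
Step 8: ref 2 -> HIT, frames=[2,1]
Step 9: ref 3 -> FAULT, evict 2, frames=[3,1]
At step 9: evicted page 2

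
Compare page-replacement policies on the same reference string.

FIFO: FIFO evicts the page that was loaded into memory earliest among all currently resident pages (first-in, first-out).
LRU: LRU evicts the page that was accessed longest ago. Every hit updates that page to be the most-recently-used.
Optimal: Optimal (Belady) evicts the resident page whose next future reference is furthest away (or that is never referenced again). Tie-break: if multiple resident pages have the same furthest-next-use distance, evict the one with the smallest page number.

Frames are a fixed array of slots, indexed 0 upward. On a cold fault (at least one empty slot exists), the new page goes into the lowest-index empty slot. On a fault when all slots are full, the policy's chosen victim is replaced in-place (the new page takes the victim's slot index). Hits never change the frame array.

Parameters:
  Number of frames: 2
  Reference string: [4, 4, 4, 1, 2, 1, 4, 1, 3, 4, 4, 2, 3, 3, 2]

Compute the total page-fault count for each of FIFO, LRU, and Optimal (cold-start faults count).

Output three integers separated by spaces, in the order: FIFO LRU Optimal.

Answer: 9 8 6

Derivation:
--- FIFO ---
  step 0: ref 4 -> FAULT, frames=[4,-] (faults so far: 1)
  step 1: ref 4 -> HIT, frames=[4,-] (faults so far: 1)
  step 2: ref 4 -> HIT, frames=[4,-] (faults so far: 1)
  step 3: ref 1 -> FAULT, frames=[4,1] (faults so far: 2)
  step 4: ref 2 -> FAULT, evict 4, frames=[2,1] (faults so far: 3)
  step 5: ref 1 -> HIT, frames=[2,1] (faults so far: 3)
  step 6: ref 4 -> FAULT, evict 1, frames=[2,4] (faults so far: 4)
  step 7: ref 1 -> FAULT, evict 2, frames=[1,4] (faults so far: 5)
  step 8: ref 3 -> FAULT, evict 4, frames=[1,3] (faults so far: 6)
  step 9: ref 4 -> FAULT, evict 1, frames=[4,3] (faults so far: 7)
  step 10: ref 4 -> HIT, frames=[4,3] (faults so far: 7)
  step 11: ref 2 -> FAULT, evict 3, frames=[4,2] (faults so far: 8)
  step 12: ref 3 -> FAULT, evict 4, frames=[3,2] (faults so far: 9)
  step 13: ref 3 -> HIT, frames=[3,2] (faults so far: 9)
  step 14: ref 2 -> HIT, frames=[3,2] (faults so far: 9)
  FIFO total faults: 9
--- LRU ---
  step 0: ref 4 -> FAULT, frames=[4,-] (faults so far: 1)
  step 1: ref 4 -> HIT, frames=[4,-] (faults so far: 1)
  step 2: ref 4 -> HIT, frames=[4,-] (faults so far: 1)
  step 3: ref 1 -> FAULT, frames=[4,1] (faults so far: 2)
  step 4: ref 2 -> FAULT, evict 4, frames=[2,1] (faults so far: 3)
  step 5: ref 1 -> HIT, frames=[2,1] (faults so far: 3)
  step 6: ref 4 -> FAULT, evict 2, frames=[4,1] (faults so far: 4)
  step 7: ref 1 -> HIT, frames=[4,1] (faults so far: 4)
  step 8: ref 3 -> FAULT, evict 4, frames=[3,1] (faults so far: 5)
  step 9: ref 4 -> FAULT, evict 1, frames=[3,4] (faults so far: 6)
  step 10: ref 4 -> HIT, frames=[3,4] (faults so far: 6)
  step 11: ref 2 -> FAULT, evict 3, frames=[2,4] (faults so far: 7)
  step 12: ref 3 -> FAULT, evict 4, frames=[2,3] (faults so far: 8)
  step 13: ref 3 -> HIT, frames=[2,3] (faults so far: 8)
  step 14: ref 2 -> HIT, frames=[2,3] (faults so far: 8)
  LRU total faults: 8
--- Optimal ---
  step 0: ref 4 -> FAULT, frames=[4,-] (faults so far: 1)
  step 1: ref 4 -> HIT, frames=[4,-] (faults so far: 1)
  step 2: ref 4 -> HIT, frames=[4,-] (faults so far: 1)
  step 3: ref 1 -> FAULT, frames=[4,1] (faults so far: 2)
  step 4: ref 2 -> FAULT, evict 4, frames=[2,1] (faults so far: 3)
  step 5: ref 1 -> HIT, frames=[2,1] (faults so far: 3)
  step 6: ref 4 -> FAULT, evict 2, frames=[4,1] (faults so far: 4)
  step 7: ref 1 -> HIT, frames=[4,1] (faults so far: 4)
  step 8: ref 3 -> FAULT, evict 1, frames=[4,3] (faults so far: 5)
  step 9: ref 4 -> HIT, frames=[4,3] (faults so far: 5)
  step 10: ref 4 -> HIT, frames=[4,3] (faults so far: 5)
  step 11: ref 2 -> FAULT, evict 4, frames=[2,3] (faults so far: 6)
  step 12: ref 3 -> HIT, frames=[2,3] (faults so far: 6)
  step 13: ref 3 -> HIT, frames=[2,3] (faults so far: 6)
  step 14: ref 2 -> HIT, frames=[2,3] (faults so far: 6)
  Optimal total faults: 6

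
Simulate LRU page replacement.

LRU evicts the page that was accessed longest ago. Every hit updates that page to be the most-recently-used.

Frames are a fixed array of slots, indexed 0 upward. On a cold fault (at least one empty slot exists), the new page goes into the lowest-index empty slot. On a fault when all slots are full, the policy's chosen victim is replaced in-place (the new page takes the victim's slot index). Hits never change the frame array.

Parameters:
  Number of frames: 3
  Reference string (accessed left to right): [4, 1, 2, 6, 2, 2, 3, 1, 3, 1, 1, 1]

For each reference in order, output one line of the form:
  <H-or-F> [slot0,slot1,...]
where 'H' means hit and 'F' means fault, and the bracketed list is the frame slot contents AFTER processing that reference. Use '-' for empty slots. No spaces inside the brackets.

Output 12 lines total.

F [4,-,-]
F [4,1,-]
F [4,1,2]
F [6,1,2]
H [6,1,2]
H [6,1,2]
F [6,3,2]
F [1,3,2]
H [1,3,2]
H [1,3,2]
H [1,3,2]
H [1,3,2]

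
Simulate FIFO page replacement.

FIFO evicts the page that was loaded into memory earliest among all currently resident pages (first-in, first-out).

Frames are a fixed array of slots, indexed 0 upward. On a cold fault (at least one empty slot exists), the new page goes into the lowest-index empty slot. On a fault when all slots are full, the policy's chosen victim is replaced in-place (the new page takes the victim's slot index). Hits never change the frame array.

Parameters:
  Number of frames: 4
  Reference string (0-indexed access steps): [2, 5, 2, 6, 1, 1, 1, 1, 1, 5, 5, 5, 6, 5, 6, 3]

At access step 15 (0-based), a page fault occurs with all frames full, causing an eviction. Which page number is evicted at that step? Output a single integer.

Answer: 2

Derivation:
Step 0: ref 2 -> FAULT, frames=[2,-,-,-]
Step 1: ref 5 -> FAULT, frames=[2,5,-,-]
Step 2: ref 2 -> HIT, frames=[2,5,-,-]
Step 3: ref 6 -> FAULT, frames=[2,5,6,-]
Step 4: ref 1 -> FAULT, frames=[2,5,6,1]
Step 5: ref 1 -> HIT, frames=[2,5,6,1]
Step 6: ref 1 -> HIT, frames=[2,5,6,1]
Step 7: ref 1 -> HIT, frames=[2,5,6,1]
Step 8: ref 1 -> HIT, frames=[2,5,6,1]
Step 9: ref 5 -> HIT, frames=[2,5,6,1]
Step 10: ref 5 -> HIT, frames=[2,5,6,1]
Step 11: ref 5 -> HIT, frames=[2,5,6,1]
Step 12: ref 6 -> HIT, frames=[2,5,6,1]
Step 13: ref 5 -> HIT, frames=[2,5,6,1]
Step 14: ref 6 -> HIT, frames=[2,5,6,1]
Step 15: ref 3 -> FAULT, evict 2, frames=[3,5,6,1]
At step 15: evicted page 2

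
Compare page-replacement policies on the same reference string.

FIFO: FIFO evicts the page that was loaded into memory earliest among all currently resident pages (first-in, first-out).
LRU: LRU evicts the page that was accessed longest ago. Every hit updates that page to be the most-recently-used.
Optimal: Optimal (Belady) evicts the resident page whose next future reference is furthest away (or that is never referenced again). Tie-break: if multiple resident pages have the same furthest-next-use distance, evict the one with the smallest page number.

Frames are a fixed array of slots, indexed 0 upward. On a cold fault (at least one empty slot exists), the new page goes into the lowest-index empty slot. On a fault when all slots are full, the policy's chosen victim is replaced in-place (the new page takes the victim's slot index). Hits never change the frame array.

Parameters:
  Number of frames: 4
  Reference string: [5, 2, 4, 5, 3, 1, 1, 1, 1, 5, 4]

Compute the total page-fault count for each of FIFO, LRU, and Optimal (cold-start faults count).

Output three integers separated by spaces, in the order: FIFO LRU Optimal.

Answer: 6 5 5

Derivation:
--- FIFO ---
  step 0: ref 5 -> FAULT, frames=[5,-,-,-] (faults so far: 1)
  step 1: ref 2 -> FAULT, frames=[5,2,-,-] (faults so far: 2)
  step 2: ref 4 -> FAULT, frames=[5,2,4,-] (faults so far: 3)
  step 3: ref 5 -> HIT, frames=[5,2,4,-] (faults so far: 3)
  step 4: ref 3 -> FAULT, frames=[5,2,4,3] (faults so far: 4)
  step 5: ref 1 -> FAULT, evict 5, frames=[1,2,4,3] (faults so far: 5)
  step 6: ref 1 -> HIT, frames=[1,2,4,3] (faults so far: 5)
  step 7: ref 1 -> HIT, frames=[1,2,4,3] (faults so far: 5)
  step 8: ref 1 -> HIT, frames=[1,2,4,3] (faults so far: 5)
  step 9: ref 5 -> FAULT, evict 2, frames=[1,5,4,3] (faults so far: 6)
  step 10: ref 4 -> HIT, frames=[1,5,4,3] (faults so far: 6)
  FIFO total faults: 6
--- LRU ---
  step 0: ref 5 -> FAULT, frames=[5,-,-,-] (faults so far: 1)
  step 1: ref 2 -> FAULT, frames=[5,2,-,-] (faults so far: 2)
  step 2: ref 4 -> FAULT, frames=[5,2,4,-] (faults so far: 3)
  step 3: ref 5 -> HIT, frames=[5,2,4,-] (faults so far: 3)
  step 4: ref 3 -> FAULT, frames=[5,2,4,3] (faults so far: 4)
  step 5: ref 1 -> FAULT, evict 2, frames=[5,1,4,3] (faults so far: 5)
  step 6: ref 1 -> HIT, frames=[5,1,4,3] (faults so far: 5)
  step 7: ref 1 -> HIT, frames=[5,1,4,3] (faults so far: 5)
  step 8: ref 1 -> HIT, frames=[5,1,4,3] (faults so far: 5)
  step 9: ref 5 -> HIT, frames=[5,1,4,3] (faults so far: 5)
  step 10: ref 4 -> HIT, frames=[5,1,4,3] (faults so far: 5)
  LRU total faults: 5
--- Optimal ---
  step 0: ref 5 -> FAULT, frames=[5,-,-,-] (faults so far: 1)
  step 1: ref 2 -> FAULT, frames=[5,2,-,-] (faults so far: 2)
  step 2: ref 4 -> FAULT, frames=[5,2,4,-] (faults so far: 3)
  step 3: ref 5 -> HIT, frames=[5,2,4,-] (faults so far: 3)
  step 4: ref 3 -> FAULT, frames=[5,2,4,3] (faults so far: 4)
  step 5: ref 1 -> FAULT, evict 2, frames=[5,1,4,3] (faults so far: 5)
  step 6: ref 1 -> HIT, frames=[5,1,4,3] (faults so far: 5)
  step 7: ref 1 -> HIT, frames=[5,1,4,3] (faults so far: 5)
  step 8: ref 1 -> HIT, frames=[5,1,4,3] (faults so far: 5)
  step 9: ref 5 -> HIT, frames=[5,1,4,3] (faults so far: 5)
  step 10: ref 4 -> HIT, frames=[5,1,4,3] (faults so far: 5)
  Optimal total faults: 5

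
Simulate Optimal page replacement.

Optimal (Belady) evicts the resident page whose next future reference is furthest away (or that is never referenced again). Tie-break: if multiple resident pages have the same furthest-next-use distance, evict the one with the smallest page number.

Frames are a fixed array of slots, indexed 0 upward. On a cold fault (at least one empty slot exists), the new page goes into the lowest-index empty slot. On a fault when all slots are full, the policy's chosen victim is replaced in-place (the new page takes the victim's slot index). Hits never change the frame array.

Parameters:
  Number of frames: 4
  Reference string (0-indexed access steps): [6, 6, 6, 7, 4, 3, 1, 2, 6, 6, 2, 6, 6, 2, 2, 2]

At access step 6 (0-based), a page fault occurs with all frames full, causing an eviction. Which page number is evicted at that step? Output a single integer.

Step 0: ref 6 -> FAULT, frames=[6,-,-,-]
Step 1: ref 6 -> HIT, frames=[6,-,-,-]
Step 2: ref 6 -> HIT, frames=[6,-,-,-]
Step 3: ref 7 -> FAULT, frames=[6,7,-,-]
Step 4: ref 4 -> FAULT, frames=[6,7,4,-]
Step 5: ref 3 -> FAULT, frames=[6,7,4,3]
Step 6: ref 1 -> FAULT, evict 3, frames=[6,7,4,1]
At step 6: evicted page 3

Answer: 3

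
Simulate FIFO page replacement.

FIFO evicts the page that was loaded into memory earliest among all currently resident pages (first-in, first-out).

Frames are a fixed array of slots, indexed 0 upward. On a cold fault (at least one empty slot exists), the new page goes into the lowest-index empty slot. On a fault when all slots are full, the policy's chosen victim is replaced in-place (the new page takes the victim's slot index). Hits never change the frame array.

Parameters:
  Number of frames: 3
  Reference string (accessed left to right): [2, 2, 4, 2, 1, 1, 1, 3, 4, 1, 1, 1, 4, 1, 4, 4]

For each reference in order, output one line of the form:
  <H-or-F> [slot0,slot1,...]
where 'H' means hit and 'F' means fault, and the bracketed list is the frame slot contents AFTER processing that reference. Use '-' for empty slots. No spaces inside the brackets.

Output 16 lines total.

F [2,-,-]
H [2,-,-]
F [2,4,-]
H [2,4,-]
F [2,4,1]
H [2,4,1]
H [2,4,1]
F [3,4,1]
H [3,4,1]
H [3,4,1]
H [3,4,1]
H [3,4,1]
H [3,4,1]
H [3,4,1]
H [3,4,1]
H [3,4,1]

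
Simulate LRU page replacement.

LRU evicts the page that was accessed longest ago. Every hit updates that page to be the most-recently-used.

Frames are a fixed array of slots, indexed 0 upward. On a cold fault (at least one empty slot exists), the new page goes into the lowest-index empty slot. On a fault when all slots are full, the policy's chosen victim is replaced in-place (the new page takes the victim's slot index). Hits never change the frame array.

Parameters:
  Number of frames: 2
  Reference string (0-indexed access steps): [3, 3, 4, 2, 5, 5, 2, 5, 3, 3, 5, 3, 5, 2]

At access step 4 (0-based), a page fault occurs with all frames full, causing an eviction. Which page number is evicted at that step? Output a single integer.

Step 0: ref 3 -> FAULT, frames=[3,-]
Step 1: ref 3 -> HIT, frames=[3,-]
Step 2: ref 4 -> FAULT, frames=[3,4]
Step 3: ref 2 -> FAULT, evict 3, frames=[2,4]
Step 4: ref 5 -> FAULT, evict 4, frames=[2,5]
At step 4: evicted page 4

Answer: 4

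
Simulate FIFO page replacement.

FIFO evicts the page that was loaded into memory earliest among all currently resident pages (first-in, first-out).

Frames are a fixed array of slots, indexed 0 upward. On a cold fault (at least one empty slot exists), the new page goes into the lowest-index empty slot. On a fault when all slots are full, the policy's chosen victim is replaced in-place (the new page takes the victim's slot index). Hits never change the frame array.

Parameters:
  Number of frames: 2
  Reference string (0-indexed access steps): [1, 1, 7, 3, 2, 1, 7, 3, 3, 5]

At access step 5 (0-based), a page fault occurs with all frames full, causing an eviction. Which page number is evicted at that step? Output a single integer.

Step 0: ref 1 -> FAULT, frames=[1,-]
Step 1: ref 1 -> HIT, frames=[1,-]
Step 2: ref 7 -> FAULT, frames=[1,7]
Step 3: ref 3 -> FAULT, evict 1, frames=[3,7]
Step 4: ref 2 -> FAULT, evict 7, frames=[3,2]
Step 5: ref 1 -> FAULT, evict 3, frames=[1,2]
At step 5: evicted page 3

Answer: 3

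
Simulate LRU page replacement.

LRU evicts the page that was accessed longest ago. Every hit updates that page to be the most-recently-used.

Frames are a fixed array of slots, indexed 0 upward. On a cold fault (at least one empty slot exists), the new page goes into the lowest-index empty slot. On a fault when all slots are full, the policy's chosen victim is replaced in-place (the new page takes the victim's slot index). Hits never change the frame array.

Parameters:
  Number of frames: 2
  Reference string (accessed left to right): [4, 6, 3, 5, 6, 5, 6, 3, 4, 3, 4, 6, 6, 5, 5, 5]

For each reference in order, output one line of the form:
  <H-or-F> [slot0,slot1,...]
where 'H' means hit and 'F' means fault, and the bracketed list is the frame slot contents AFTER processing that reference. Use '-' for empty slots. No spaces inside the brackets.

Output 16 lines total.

F [4,-]
F [4,6]
F [3,6]
F [3,5]
F [6,5]
H [6,5]
H [6,5]
F [6,3]
F [4,3]
H [4,3]
H [4,3]
F [4,6]
H [4,6]
F [5,6]
H [5,6]
H [5,6]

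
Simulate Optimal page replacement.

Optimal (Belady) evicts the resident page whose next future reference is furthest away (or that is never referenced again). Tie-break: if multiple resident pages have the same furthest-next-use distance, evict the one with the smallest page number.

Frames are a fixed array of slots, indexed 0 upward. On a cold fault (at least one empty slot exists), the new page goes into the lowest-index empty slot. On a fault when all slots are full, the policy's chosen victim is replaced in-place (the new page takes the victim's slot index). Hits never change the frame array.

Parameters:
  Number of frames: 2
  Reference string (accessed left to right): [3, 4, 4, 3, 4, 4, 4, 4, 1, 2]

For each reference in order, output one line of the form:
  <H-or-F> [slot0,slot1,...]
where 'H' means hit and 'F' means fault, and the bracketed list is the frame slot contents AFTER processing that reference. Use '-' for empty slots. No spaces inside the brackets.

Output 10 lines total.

F [3,-]
F [3,4]
H [3,4]
H [3,4]
H [3,4]
H [3,4]
H [3,4]
H [3,4]
F [1,4]
F [2,4]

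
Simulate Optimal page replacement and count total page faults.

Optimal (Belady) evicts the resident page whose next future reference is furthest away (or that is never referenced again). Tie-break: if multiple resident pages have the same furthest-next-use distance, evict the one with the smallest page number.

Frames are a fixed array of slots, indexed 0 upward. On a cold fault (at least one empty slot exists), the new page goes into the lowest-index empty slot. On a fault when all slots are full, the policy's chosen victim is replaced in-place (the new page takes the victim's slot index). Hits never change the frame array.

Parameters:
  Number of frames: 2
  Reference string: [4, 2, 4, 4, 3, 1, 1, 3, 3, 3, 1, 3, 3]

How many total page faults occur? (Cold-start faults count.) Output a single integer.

Answer: 4

Derivation:
Step 0: ref 4 → FAULT, frames=[4,-]
Step 1: ref 2 → FAULT, frames=[4,2]
Step 2: ref 4 → HIT, frames=[4,2]
Step 3: ref 4 → HIT, frames=[4,2]
Step 4: ref 3 → FAULT (evict 2), frames=[4,3]
Step 5: ref 1 → FAULT (evict 4), frames=[1,3]
Step 6: ref 1 → HIT, frames=[1,3]
Step 7: ref 3 → HIT, frames=[1,3]
Step 8: ref 3 → HIT, frames=[1,3]
Step 9: ref 3 → HIT, frames=[1,3]
Step 10: ref 1 → HIT, frames=[1,3]
Step 11: ref 3 → HIT, frames=[1,3]
Step 12: ref 3 → HIT, frames=[1,3]
Total faults: 4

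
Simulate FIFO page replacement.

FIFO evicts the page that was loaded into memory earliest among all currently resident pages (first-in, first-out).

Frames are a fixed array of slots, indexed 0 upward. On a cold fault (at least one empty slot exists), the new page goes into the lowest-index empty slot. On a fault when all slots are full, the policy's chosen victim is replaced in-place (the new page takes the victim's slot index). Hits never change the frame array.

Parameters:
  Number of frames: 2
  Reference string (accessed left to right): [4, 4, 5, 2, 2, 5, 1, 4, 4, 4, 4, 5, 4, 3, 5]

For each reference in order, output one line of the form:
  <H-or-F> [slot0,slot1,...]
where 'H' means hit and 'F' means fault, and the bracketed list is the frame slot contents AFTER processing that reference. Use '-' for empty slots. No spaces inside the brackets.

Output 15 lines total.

F [4,-]
H [4,-]
F [4,5]
F [2,5]
H [2,5]
H [2,5]
F [2,1]
F [4,1]
H [4,1]
H [4,1]
H [4,1]
F [4,5]
H [4,5]
F [3,5]
H [3,5]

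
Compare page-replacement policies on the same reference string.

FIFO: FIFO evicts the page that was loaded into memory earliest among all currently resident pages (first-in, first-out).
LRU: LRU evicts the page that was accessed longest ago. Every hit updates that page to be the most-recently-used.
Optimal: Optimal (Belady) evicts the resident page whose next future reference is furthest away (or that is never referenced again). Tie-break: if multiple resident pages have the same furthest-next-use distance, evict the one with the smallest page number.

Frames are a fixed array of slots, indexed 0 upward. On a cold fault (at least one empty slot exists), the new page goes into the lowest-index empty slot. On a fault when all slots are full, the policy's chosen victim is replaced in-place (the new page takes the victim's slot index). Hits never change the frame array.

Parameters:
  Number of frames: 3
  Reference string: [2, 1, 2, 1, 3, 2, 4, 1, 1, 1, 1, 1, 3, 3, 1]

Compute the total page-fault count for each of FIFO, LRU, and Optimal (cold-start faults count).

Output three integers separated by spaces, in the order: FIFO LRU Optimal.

Answer: 4 6 4

Derivation:
--- FIFO ---
  step 0: ref 2 -> FAULT, frames=[2,-,-] (faults so far: 1)
  step 1: ref 1 -> FAULT, frames=[2,1,-] (faults so far: 2)
  step 2: ref 2 -> HIT, frames=[2,1,-] (faults so far: 2)
  step 3: ref 1 -> HIT, frames=[2,1,-] (faults so far: 2)
  step 4: ref 3 -> FAULT, frames=[2,1,3] (faults so far: 3)
  step 5: ref 2 -> HIT, frames=[2,1,3] (faults so far: 3)
  step 6: ref 4 -> FAULT, evict 2, frames=[4,1,3] (faults so far: 4)
  step 7: ref 1 -> HIT, frames=[4,1,3] (faults so far: 4)
  step 8: ref 1 -> HIT, frames=[4,1,3] (faults so far: 4)
  step 9: ref 1 -> HIT, frames=[4,1,3] (faults so far: 4)
  step 10: ref 1 -> HIT, frames=[4,1,3] (faults so far: 4)
  step 11: ref 1 -> HIT, frames=[4,1,3] (faults so far: 4)
  step 12: ref 3 -> HIT, frames=[4,1,3] (faults so far: 4)
  step 13: ref 3 -> HIT, frames=[4,1,3] (faults so far: 4)
  step 14: ref 1 -> HIT, frames=[4,1,3] (faults so far: 4)
  FIFO total faults: 4
--- LRU ---
  step 0: ref 2 -> FAULT, frames=[2,-,-] (faults so far: 1)
  step 1: ref 1 -> FAULT, frames=[2,1,-] (faults so far: 2)
  step 2: ref 2 -> HIT, frames=[2,1,-] (faults so far: 2)
  step 3: ref 1 -> HIT, frames=[2,1,-] (faults so far: 2)
  step 4: ref 3 -> FAULT, frames=[2,1,3] (faults so far: 3)
  step 5: ref 2 -> HIT, frames=[2,1,3] (faults so far: 3)
  step 6: ref 4 -> FAULT, evict 1, frames=[2,4,3] (faults so far: 4)
  step 7: ref 1 -> FAULT, evict 3, frames=[2,4,1] (faults so far: 5)
  step 8: ref 1 -> HIT, frames=[2,4,1] (faults so far: 5)
  step 9: ref 1 -> HIT, frames=[2,4,1] (faults so far: 5)
  step 10: ref 1 -> HIT, frames=[2,4,1] (faults so far: 5)
  step 11: ref 1 -> HIT, frames=[2,4,1] (faults so far: 5)
  step 12: ref 3 -> FAULT, evict 2, frames=[3,4,1] (faults so far: 6)
  step 13: ref 3 -> HIT, frames=[3,4,1] (faults so far: 6)
  step 14: ref 1 -> HIT, frames=[3,4,1] (faults so far: 6)
  LRU total faults: 6
--- Optimal ---
  step 0: ref 2 -> FAULT, frames=[2,-,-] (faults so far: 1)
  step 1: ref 1 -> FAULT, frames=[2,1,-] (faults so far: 2)
  step 2: ref 2 -> HIT, frames=[2,1,-] (faults so far: 2)
  step 3: ref 1 -> HIT, frames=[2,1,-] (faults so far: 2)
  step 4: ref 3 -> FAULT, frames=[2,1,3] (faults so far: 3)
  step 5: ref 2 -> HIT, frames=[2,1,3] (faults so far: 3)
  step 6: ref 4 -> FAULT, evict 2, frames=[4,1,3] (faults so far: 4)
  step 7: ref 1 -> HIT, frames=[4,1,3] (faults so far: 4)
  step 8: ref 1 -> HIT, frames=[4,1,3] (faults so far: 4)
  step 9: ref 1 -> HIT, frames=[4,1,3] (faults so far: 4)
  step 10: ref 1 -> HIT, frames=[4,1,3] (faults so far: 4)
  step 11: ref 1 -> HIT, frames=[4,1,3] (faults so far: 4)
  step 12: ref 3 -> HIT, frames=[4,1,3] (faults so far: 4)
  step 13: ref 3 -> HIT, frames=[4,1,3] (faults so far: 4)
  step 14: ref 1 -> HIT, frames=[4,1,3] (faults so far: 4)
  Optimal total faults: 4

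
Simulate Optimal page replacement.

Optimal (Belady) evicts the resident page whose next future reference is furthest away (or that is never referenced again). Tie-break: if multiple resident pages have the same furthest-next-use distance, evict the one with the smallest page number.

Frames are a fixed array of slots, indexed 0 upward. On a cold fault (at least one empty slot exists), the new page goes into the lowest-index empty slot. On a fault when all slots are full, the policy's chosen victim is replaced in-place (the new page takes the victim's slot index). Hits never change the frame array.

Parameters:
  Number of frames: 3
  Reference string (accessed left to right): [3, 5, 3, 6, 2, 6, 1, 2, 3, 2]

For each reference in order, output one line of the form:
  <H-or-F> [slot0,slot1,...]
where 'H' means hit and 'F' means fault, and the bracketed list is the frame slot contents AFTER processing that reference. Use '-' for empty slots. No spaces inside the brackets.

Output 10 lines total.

F [3,-,-]
F [3,5,-]
H [3,5,-]
F [3,5,6]
F [3,2,6]
H [3,2,6]
F [3,2,1]
H [3,2,1]
H [3,2,1]
H [3,2,1]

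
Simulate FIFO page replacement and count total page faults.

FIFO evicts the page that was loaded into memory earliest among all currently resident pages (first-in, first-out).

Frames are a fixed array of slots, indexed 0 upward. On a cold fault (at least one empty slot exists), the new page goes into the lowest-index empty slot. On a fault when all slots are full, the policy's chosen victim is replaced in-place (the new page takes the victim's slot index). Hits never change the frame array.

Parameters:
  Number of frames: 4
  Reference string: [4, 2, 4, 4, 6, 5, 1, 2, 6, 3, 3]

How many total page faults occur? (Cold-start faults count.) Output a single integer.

Step 0: ref 4 → FAULT, frames=[4,-,-,-]
Step 1: ref 2 → FAULT, frames=[4,2,-,-]
Step 2: ref 4 → HIT, frames=[4,2,-,-]
Step 3: ref 4 → HIT, frames=[4,2,-,-]
Step 4: ref 6 → FAULT, frames=[4,2,6,-]
Step 5: ref 5 → FAULT, frames=[4,2,6,5]
Step 6: ref 1 → FAULT (evict 4), frames=[1,2,6,5]
Step 7: ref 2 → HIT, frames=[1,2,6,5]
Step 8: ref 6 → HIT, frames=[1,2,6,5]
Step 9: ref 3 → FAULT (evict 2), frames=[1,3,6,5]
Step 10: ref 3 → HIT, frames=[1,3,6,5]
Total faults: 6

Answer: 6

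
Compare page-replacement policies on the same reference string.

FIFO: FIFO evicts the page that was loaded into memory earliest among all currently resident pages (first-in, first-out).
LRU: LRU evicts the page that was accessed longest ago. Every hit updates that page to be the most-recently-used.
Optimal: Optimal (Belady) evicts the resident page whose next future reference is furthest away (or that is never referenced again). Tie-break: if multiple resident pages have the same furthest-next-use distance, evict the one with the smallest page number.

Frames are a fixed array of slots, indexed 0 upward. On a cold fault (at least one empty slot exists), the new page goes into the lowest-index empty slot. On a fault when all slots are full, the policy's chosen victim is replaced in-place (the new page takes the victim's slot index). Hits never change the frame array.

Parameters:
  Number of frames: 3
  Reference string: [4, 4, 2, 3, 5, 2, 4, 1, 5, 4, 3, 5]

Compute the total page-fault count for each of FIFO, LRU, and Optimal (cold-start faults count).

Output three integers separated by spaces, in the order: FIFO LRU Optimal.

--- FIFO ---
  step 0: ref 4 -> FAULT, frames=[4,-,-] (faults so far: 1)
  step 1: ref 4 -> HIT, frames=[4,-,-] (faults so far: 1)
  step 2: ref 2 -> FAULT, frames=[4,2,-] (faults so far: 2)
  step 3: ref 3 -> FAULT, frames=[4,2,3] (faults so far: 3)
  step 4: ref 5 -> FAULT, evict 4, frames=[5,2,3] (faults so far: 4)
  step 5: ref 2 -> HIT, frames=[5,2,3] (faults so far: 4)
  step 6: ref 4 -> FAULT, evict 2, frames=[5,4,3] (faults so far: 5)
  step 7: ref 1 -> FAULT, evict 3, frames=[5,4,1] (faults so far: 6)
  step 8: ref 5 -> HIT, frames=[5,4,1] (faults so far: 6)
  step 9: ref 4 -> HIT, frames=[5,4,1] (faults so far: 6)
  step 10: ref 3 -> FAULT, evict 5, frames=[3,4,1] (faults so far: 7)
  step 11: ref 5 -> FAULT, evict 4, frames=[3,5,1] (faults so far: 8)
  FIFO total faults: 8
--- LRU ---
  step 0: ref 4 -> FAULT, frames=[4,-,-] (faults so far: 1)
  step 1: ref 4 -> HIT, frames=[4,-,-] (faults so far: 1)
  step 2: ref 2 -> FAULT, frames=[4,2,-] (faults so far: 2)
  step 3: ref 3 -> FAULT, frames=[4,2,3] (faults so far: 3)
  step 4: ref 5 -> FAULT, evict 4, frames=[5,2,3] (faults so far: 4)
  step 5: ref 2 -> HIT, frames=[5,2,3] (faults so far: 4)
  step 6: ref 4 -> FAULT, evict 3, frames=[5,2,4] (faults so far: 5)
  step 7: ref 1 -> FAULT, evict 5, frames=[1,2,4] (faults so far: 6)
  step 8: ref 5 -> FAULT, evict 2, frames=[1,5,4] (faults so far: 7)
  step 9: ref 4 -> HIT, frames=[1,5,4] (faults so far: 7)
  step 10: ref 3 -> FAULT, evict 1, frames=[3,5,4] (faults so far: 8)
  step 11: ref 5 -> HIT, frames=[3,5,4] (faults so far: 8)
  LRU total faults: 8
--- Optimal ---
  step 0: ref 4 -> FAULT, frames=[4,-,-] (faults so far: 1)
  step 1: ref 4 -> HIT, frames=[4,-,-] (faults so far: 1)
  step 2: ref 2 -> FAULT, frames=[4,2,-] (faults so far: 2)
  step 3: ref 3 -> FAULT, frames=[4,2,3] (faults so far: 3)
  step 4: ref 5 -> FAULT, evict 3, frames=[4,2,5] (faults so far: 4)
  step 5: ref 2 -> HIT, frames=[4,2,5] (faults so far: 4)
  step 6: ref 4 -> HIT, frames=[4,2,5] (faults so far: 4)
  step 7: ref 1 -> FAULT, evict 2, frames=[4,1,5] (faults so far: 5)
  step 8: ref 5 -> HIT, frames=[4,1,5] (faults so far: 5)
  step 9: ref 4 -> HIT, frames=[4,1,5] (faults so far: 5)
  step 10: ref 3 -> FAULT, evict 1, frames=[4,3,5] (faults so far: 6)
  step 11: ref 5 -> HIT, frames=[4,3,5] (faults so far: 6)
  Optimal total faults: 6

Answer: 8 8 6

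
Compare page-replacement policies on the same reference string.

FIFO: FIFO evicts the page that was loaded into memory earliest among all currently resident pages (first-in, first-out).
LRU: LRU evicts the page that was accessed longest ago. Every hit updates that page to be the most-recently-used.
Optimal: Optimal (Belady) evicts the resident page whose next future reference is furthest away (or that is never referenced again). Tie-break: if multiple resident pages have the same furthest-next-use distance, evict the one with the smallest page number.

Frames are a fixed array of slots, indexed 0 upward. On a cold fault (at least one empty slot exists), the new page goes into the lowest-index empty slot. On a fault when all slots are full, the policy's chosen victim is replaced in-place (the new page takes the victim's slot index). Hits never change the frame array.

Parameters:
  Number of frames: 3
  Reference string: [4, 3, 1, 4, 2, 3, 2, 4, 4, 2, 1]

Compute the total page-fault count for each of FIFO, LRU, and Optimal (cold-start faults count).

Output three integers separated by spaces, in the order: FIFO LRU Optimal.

Answer: 5 6 5

Derivation:
--- FIFO ---
  step 0: ref 4 -> FAULT, frames=[4,-,-] (faults so far: 1)
  step 1: ref 3 -> FAULT, frames=[4,3,-] (faults so far: 2)
  step 2: ref 1 -> FAULT, frames=[4,3,1] (faults so far: 3)
  step 3: ref 4 -> HIT, frames=[4,3,1] (faults so far: 3)
  step 4: ref 2 -> FAULT, evict 4, frames=[2,3,1] (faults so far: 4)
  step 5: ref 3 -> HIT, frames=[2,3,1] (faults so far: 4)
  step 6: ref 2 -> HIT, frames=[2,3,1] (faults so far: 4)
  step 7: ref 4 -> FAULT, evict 3, frames=[2,4,1] (faults so far: 5)
  step 8: ref 4 -> HIT, frames=[2,4,1] (faults so far: 5)
  step 9: ref 2 -> HIT, frames=[2,4,1] (faults so far: 5)
  step 10: ref 1 -> HIT, frames=[2,4,1] (faults so far: 5)
  FIFO total faults: 5
--- LRU ---
  step 0: ref 4 -> FAULT, frames=[4,-,-] (faults so far: 1)
  step 1: ref 3 -> FAULT, frames=[4,3,-] (faults so far: 2)
  step 2: ref 1 -> FAULT, frames=[4,3,1] (faults so far: 3)
  step 3: ref 4 -> HIT, frames=[4,3,1] (faults so far: 3)
  step 4: ref 2 -> FAULT, evict 3, frames=[4,2,1] (faults so far: 4)
  step 5: ref 3 -> FAULT, evict 1, frames=[4,2,3] (faults so far: 5)
  step 6: ref 2 -> HIT, frames=[4,2,3] (faults so far: 5)
  step 7: ref 4 -> HIT, frames=[4,2,3] (faults so far: 5)
  step 8: ref 4 -> HIT, frames=[4,2,3] (faults so far: 5)
  step 9: ref 2 -> HIT, frames=[4,2,3] (faults so far: 5)
  step 10: ref 1 -> FAULT, evict 3, frames=[4,2,1] (faults so far: 6)
  LRU total faults: 6
--- Optimal ---
  step 0: ref 4 -> FAULT, frames=[4,-,-] (faults so far: 1)
  step 1: ref 3 -> FAULT, frames=[4,3,-] (faults so far: 2)
  step 2: ref 1 -> FAULT, frames=[4,3,1] (faults so far: 3)
  step 3: ref 4 -> HIT, frames=[4,3,1] (faults so far: 3)
  step 4: ref 2 -> FAULT, evict 1, frames=[4,3,2] (faults so far: 4)
  step 5: ref 3 -> HIT, frames=[4,3,2] (faults so far: 4)
  step 6: ref 2 -> HIT, frames=[4,3,2] (faults so far: 4)
  step 7: ref 4 -> HIT, frames=[4,3,2] (faults so far: 4)
  step 8: ref 4 -> HIT, frames=[4,3,2] (faults so far: 4)
  step 9: ref 2 -> HIT, frames=[4,3,2] (faults so far: 4)
  step 10: ref 1 -> FAULT, evict 2, frames=[4,3,1] (faults so far: 5)
  Optimal total faults: 5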